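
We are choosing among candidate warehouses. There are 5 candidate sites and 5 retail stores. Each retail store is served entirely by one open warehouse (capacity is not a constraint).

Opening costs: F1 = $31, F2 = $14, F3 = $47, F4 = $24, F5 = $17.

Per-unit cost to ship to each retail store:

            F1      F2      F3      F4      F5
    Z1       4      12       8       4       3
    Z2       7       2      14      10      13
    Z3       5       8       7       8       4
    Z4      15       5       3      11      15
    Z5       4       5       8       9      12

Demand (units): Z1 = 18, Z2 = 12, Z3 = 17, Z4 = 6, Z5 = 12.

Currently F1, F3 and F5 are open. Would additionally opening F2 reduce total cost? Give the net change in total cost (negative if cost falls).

Yes — net change −46 (cost falls by 46).

Current service cost with {F1, F3, F5}: 272.
Adding F2: each retail store re-picks its cheapest; new service cost 212, saving 60.
Extra fixed cost: 14. Net change = 14 − 60 = -46.
(Totals: 367 → 321.)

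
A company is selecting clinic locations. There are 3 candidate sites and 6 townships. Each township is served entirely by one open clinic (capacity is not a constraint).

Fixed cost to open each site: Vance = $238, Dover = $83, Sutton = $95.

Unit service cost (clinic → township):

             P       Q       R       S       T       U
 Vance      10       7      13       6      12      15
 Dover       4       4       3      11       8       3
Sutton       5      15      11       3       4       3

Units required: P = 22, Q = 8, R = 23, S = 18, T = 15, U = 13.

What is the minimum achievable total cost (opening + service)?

For any fixed open set, each township goes to its cheapest open site; total = fixed + service.
{Dover, Sutton}: P→Dover 4·22=88, Q→Dover 4·8=32, R→Dover 3·23=69, S→Sutton 3·18=54, T→Sutton 4·15=60, U→Dover 3·13=39. Service 342; fixed 178; total 520.
{Dover}: P→Dover 4·22=88, Q→Dover 4·8=32, R→Dover 3·23=69, S→Dover 11·18=198, T→Dover 8·15=120, U→Dover 3·13=39. Service 546; fixed 83; total 629.
{Sutton}: P→Sutton 5·22=110, Q→Sutton 15·8=120, R→Sutton 11·23=253, S→Sutton 3·18=54, T→Sutton 4·15=60, U→Sutton 3·13=39. Service 636; fixed 95; total 731.
{Vance, Dover, Sutton}: service 342 + fixed 416 = 758
(All 7 nonempty subsets were checked; Dover and Sutton is lowest.)

Minimum total cost: 520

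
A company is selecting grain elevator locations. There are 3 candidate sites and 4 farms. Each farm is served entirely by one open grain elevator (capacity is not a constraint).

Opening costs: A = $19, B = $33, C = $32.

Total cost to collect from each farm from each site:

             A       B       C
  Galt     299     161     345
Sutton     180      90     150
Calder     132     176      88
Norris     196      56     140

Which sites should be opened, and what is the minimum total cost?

For any fixed open set, each farm goes to its cheapest open site; total = fixed + service.
{B, C}: Galt→B 161, Sutton→B 90, Calder→C 88, Norris→B 56. Service 395; fixed 65; total 460.
{A, B, C}: service 395 + fixed 84 = 479
{A, B}: service 439 + fixed 52 = 491
{A}: Galt→A 299, Sutton→A 180, Calder→A 132, Norris→A 196. Service 807; fixed 19; total 826.
No other subset beats 460.

Open B and C; minimum total cost 460.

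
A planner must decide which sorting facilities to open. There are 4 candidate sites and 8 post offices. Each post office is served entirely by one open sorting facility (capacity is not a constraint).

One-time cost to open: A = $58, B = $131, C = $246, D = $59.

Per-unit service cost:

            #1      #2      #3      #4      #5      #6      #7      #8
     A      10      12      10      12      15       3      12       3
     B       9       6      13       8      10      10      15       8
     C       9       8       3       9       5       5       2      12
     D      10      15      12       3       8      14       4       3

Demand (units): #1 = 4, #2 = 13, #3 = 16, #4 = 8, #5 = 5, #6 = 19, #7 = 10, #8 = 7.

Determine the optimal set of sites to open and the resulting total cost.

For any fixed open set, each post office goes to its cheapest open site; total = fixed + service.
{A, D}: #1→A 10·4=40, #2→A 12·13=156, #3→A 10·16=160, #4→D 3·8=24, #5→D 8·5=40, #6→A 3·19=57, #7→D 4·10=40, #8→A 3·7=21. Service 538; fixed 117; total 655.
{C, D}: #1→C 9·4=36, #2→C 8·13=104, #3→C 3·16=48, #4→D 3·8=24, #5→C 5·5=25, #6→C 5·19=95, #7→C 2·10=20, #8→D 3·7=21. Service 373; fixed 305; total 678.
{A, C}: service 383 + fixed 304 = 687
{A, B, C, D}: #1→B 9·4=36, #2→B 6·13=78, #3→C 3·16=48, #4→D 3·8=24, #5→C 5·5=25, #6→A 3·19=57, #7→C 2·10=20, #8→A 3·7=21. Service 309; fixed 494; total 803.
No other subset beats 655.

Open A and D; minimum total cost 655.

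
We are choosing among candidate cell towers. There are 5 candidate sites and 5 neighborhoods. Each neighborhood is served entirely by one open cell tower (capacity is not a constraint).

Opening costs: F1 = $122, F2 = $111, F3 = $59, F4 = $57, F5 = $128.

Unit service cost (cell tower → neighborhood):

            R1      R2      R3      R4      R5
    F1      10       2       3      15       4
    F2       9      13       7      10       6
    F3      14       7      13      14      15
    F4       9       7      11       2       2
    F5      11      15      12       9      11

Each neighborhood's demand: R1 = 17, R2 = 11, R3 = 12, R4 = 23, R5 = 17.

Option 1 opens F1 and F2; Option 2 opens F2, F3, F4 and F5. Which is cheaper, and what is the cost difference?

Option 1 is cheaper by 7.

Option 1: {F1, F2}: R1→F2 9·17=153, R2→F1 2·11=22, R3→F1 3·12=36, R4→F2 10·23=230, R5→F1 4·17=68. Service 509; fixed 233; total 742.
Option 2: {F2, F3, F4, F5}: R1→F2 9·17=153, R2→F3 7·11=77, R3→F2 7·12=84, R4→F4 2·23=46, R5→F4 2·17=34. Service 394; fixed 355; total 749.
Difference: |742 − 749| = 7.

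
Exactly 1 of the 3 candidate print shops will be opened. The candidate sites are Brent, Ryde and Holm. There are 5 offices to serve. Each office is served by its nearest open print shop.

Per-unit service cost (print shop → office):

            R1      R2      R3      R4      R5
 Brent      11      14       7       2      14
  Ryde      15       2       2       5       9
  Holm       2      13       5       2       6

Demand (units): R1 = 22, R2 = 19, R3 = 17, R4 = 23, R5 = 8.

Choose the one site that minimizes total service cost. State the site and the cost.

With exactly 1 open, each office uses its cheapest among the chosen.
{Holm}: R1→Holm 2·22=44, R2→Holm 13·19=247, R3→Holm 5·17=85, R4→Holm 2·23=46, R5→Holm 6·8=48. Service cost 470.
{Ryde}: service cost 589
{Brent}: service cost 785
Among all 3 size-1 choices, {Holm} is lowest.

Choose Holm only; total service cost 470.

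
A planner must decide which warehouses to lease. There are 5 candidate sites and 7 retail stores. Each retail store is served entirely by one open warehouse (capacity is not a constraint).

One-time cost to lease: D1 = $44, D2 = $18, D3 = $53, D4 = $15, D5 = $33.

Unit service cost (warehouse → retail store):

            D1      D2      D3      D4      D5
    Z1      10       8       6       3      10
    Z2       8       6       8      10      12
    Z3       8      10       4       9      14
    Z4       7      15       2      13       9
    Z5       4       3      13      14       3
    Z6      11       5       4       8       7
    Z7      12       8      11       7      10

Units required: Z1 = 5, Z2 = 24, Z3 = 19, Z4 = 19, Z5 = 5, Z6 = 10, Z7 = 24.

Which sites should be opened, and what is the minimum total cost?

Open D2, D3 and D4; minimum total cost 582.

For any fixed open set, each retail store goes to its cheapest open site; total = fixed + service.
{D2, D3, D4}: Z1→D4 3·5=15, Z2→D2 6·24=144, Z3→D3 4·19=76, Z4→D3 2·19=38, Z5→D2 3·5=15, Z6→D3 4·10=40, Z7→D4 7·24=168. Service 496; fixed 86; total 582.
{D2, D3}: service 535 + fixed 71 = 606
{D2, D3, D4, D5}: Z1→D4 3·5=15, Z2→D2 6·24=144, Z3→D3 4·19=76, Z4→D3 2·19=38, Z5→D2 3·5=15, Z6→D3 4·10=40, Z7→D4 7·24=168. Service 496; fixed 119; total 615.
{D1, D2, D3, D4, D5}: Z1→D4 3·5=15, Z2→D2 6·24=144, Z3→D3 4·19=76, Z4→D3 2·19=38, Z5→D2 3·5=15, Z6→D3 4·10=40, Z7→D4 7·24=168. Service 496; fixed 163; total 659.
No other subset beats 582.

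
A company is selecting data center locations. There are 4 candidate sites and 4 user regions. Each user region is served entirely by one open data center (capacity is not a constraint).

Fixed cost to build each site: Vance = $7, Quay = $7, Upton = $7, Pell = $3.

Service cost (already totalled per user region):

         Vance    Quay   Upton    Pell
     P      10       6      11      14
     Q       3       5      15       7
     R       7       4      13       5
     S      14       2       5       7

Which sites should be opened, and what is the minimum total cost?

For any fixed open set, each user region goes to its cheapest open site; total = fixed + service.
{Quay}: P→Quay 6, Q→Quay 5, R→Quay 4, S→Quay 2. Service 17; fixed 7; total 24.
{Quay, Pell}: service 17 + fixed 10 = 27
{Vance, Quay}: P→Quay 6, Q→Vance 3, R→Quay 4, S→Quay 2. Service 15; fixed 14; total 29.
{Vance, Quay, Upton, Pell}: service 15 + fixed 24 = 39
No other subset beats 24.

Open Quay only; minimum total cost 24.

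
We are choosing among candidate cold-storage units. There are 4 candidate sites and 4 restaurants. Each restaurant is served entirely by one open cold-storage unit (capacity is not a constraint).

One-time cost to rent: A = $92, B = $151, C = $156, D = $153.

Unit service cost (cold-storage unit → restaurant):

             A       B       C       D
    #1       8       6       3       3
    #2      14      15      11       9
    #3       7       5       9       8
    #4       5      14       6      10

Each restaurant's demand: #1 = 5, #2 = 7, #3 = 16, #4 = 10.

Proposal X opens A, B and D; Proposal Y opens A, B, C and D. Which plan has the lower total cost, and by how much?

Proposal X is cheaper by 156.

Proposal X: {A, B, D}: #1→D 3·5=15, #2→D 9·7=63, #3→B 5·16=80, #4→A 5·10=50. Service 208; fixed 396; total 604.
Proposal Y: {A, B, C, D}: #1→C 3·5=15, #2→D 9·7=63, #3→B 5·16=80, #4→A 5·10=50. Service 208; fixed 552; total 760.
Difference: |604 − 760| = 156.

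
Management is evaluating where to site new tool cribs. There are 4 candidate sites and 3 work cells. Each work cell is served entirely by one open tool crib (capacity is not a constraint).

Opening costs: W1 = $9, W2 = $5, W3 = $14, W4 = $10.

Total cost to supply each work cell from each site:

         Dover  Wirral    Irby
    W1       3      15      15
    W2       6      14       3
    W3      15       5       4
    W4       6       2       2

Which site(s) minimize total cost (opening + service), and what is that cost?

For any fixed open set, each work cell goes to its cheapest open site; total = fixed + service.
{W4}: Dover→W4 6, Wirral→W4 2, Irby→W4 2. Service 10; fixed 10; total 20.
{W2, W4}: service 10 + fixed 15 = 25
{W1, W4}: Dover→W1 3, Wirral→W4 2, Irby→W4 2. Service 7; fixed 19; total 26.
{W1, W2, W3, W4}: Dover→W1 3, Wirral→W4 2, Irby→W4 2. Service 7; fixed 38; total 45.
(All 15 nonempty subsets were checked; W4 only is lowest.)

Open W4 only; minimum total cost 20.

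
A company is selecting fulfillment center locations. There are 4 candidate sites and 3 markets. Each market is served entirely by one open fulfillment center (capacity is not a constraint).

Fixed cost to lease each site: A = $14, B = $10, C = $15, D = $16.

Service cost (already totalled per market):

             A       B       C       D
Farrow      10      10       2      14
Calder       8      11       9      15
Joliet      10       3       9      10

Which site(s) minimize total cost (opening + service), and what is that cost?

Open B only; minimum total cost 34.

For any fixed open set, each market goes to its cheapest open site; total = fixed + service.
{B}: Farrow→B 10, Calder→B 11, Joliet→B 3. Service 24; fixed 10; total 34.
{C}: Farrow→C 2, Calder→C 9, Joliet→C 9. Service 20; fixed 15; total 35.
{B, C}: service 14 + fixed 25 = 39
{A, B, C, D}: service 13 + fixed 55 = 68
(All 15 nonempty subsets were checked; B only is lowest.)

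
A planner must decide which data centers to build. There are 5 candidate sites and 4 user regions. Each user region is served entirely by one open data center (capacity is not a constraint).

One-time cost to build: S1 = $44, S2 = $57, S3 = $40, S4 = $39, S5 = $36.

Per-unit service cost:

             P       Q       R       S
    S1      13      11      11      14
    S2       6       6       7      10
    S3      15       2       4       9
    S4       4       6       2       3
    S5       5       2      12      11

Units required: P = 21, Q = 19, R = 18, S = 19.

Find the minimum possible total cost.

Minimum total cost: 290

For any fixed open set, each user region goes to its cheapest open site; total = fixed + service.
{S4, S5}: P→S4 4·21=84, Q→S5 2·19=38, R→S4 2·18=36, S→S4 3·19=57. Service 215; fixed 75; total 290.
{S3, S4}: P→S4 4·21=84, Q→S3 2·19=38, R→S4 2·18=36, S→S4 3·19=57. Service 215; fixed 79; total 294.
{S3, S4, S5}: P→S4 4·21=84, Q→S3 2·19=38, R→S4 2·18=36, S→S4 3·19=57. Service 215; fixed 115; total 330.
{S1, S2, S3, S4, S5}: service 215 + fixed 216 = 431
No other subset beats 290.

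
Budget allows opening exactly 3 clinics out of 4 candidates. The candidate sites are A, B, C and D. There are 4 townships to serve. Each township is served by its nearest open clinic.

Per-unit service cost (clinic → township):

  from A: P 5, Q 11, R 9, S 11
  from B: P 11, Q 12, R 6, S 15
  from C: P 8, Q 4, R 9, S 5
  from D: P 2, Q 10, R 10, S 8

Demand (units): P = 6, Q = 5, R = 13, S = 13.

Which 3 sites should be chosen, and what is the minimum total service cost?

With exactly 3 open, each township uses its cheapest among the chosen.
{B, C, D}: P→D 2·6=12, Q→C 4·5=20, R→B 6·13=78, S→C 5·13=65. Service cost 175.
{A, B, C}: service cost 193
{A, C, D}: service cost 214
Among all 4 size-3 choices, {B, C, D} is lowest.

Choose B, C and D; total service cost 175.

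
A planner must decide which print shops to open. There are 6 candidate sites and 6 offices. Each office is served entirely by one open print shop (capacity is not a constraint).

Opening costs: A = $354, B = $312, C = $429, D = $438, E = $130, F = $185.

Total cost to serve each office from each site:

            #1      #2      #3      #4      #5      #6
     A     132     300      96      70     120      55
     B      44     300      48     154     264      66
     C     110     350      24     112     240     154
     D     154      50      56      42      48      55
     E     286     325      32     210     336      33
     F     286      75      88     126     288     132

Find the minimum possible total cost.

For any fixed open set, each office goes to its cheapest open site; total = fixed + service.
{D}: #1→D 154, #2→D 50, #3→D 56, #4→D 42, #5→D 48, #6→D 55. Service 405; fixed 438; total 843.
{D, E}: #1→D 154, #2→D 50, #3→E 32, #4→D 42, #5→D 48, #6→E 33. Service 359; fixed 568; total 927.
{D, F}: #1→D 154, #2→D 50, #3→D 56, #4→D 42, #5→D 48, #6→D 55. Service 405; fixed 623; total 1028.
{A, B, C, D, E, F}: #1→B 44, #2→D 50, #3→C 24, #4→D 42, #5→D 48, #6→E 33. Service 241; fixed 1848; total 2089.
No other subset beats 843.

Minimum total cost: 843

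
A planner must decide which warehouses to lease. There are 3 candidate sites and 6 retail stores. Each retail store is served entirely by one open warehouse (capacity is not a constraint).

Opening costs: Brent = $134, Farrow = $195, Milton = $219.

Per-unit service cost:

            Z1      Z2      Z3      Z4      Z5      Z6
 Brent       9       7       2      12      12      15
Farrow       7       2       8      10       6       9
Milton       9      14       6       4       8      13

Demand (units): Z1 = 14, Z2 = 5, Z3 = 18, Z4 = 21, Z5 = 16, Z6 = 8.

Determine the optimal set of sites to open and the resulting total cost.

For any fixed open set, each retail store goes to its cheapest open site; total = fixed + service.
{Farrow}: Z1→Farrow 7·14=98, Z2→Farrow 2·5=10, Z3→Farrow 8·18=144, Z4→Farrow 10·21=210, Z5→Farrow 6·16=96, Z6→Farrow 9·8=72. Service 630; fixed 195; total 825.
{Milton}: Z1→Milton 9·14=126, Z2→Milton 14·5=70, Z3→Milton 6·18=108, Z4→Milton 4·21=84, Z5→Milton 8·16=128, Z6→Milton 13·8=104. Service 620; fixed 219; total 839.
{Brent, Farrow}: service 522 + fixed 329 = 851
{Brent, Farrow, Milton}: service 396 + fixed 548 = 944
No other subset beats 825.

Open Farrow only; minimum total cost 825.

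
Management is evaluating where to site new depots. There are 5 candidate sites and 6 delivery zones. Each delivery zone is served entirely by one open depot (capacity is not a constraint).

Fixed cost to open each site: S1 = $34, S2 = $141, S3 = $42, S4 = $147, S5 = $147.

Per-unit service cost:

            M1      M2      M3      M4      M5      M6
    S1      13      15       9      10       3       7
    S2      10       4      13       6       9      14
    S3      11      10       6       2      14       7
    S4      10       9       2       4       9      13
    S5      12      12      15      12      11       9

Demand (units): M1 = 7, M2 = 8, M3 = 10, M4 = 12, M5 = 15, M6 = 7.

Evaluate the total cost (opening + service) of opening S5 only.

Total cost: 849

Each delivery zone is assigned to its cheapest site among the open ones.
{S5}: M1→S5 12·7=84, M2→S5 12·8=96, M3→S5 15·10=150, M4→S5 12·12=144, M5→S5 11·15=165, M6→S5 9·7=63. Service 702; fixed 147; total 849.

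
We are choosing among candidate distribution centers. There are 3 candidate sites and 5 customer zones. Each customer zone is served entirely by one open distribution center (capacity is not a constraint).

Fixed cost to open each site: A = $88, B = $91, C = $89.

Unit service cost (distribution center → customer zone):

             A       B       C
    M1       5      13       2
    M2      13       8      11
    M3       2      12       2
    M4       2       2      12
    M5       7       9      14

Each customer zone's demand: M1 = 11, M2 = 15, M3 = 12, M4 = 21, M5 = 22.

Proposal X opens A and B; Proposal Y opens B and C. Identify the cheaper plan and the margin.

Proposal X is cheaper by 12.

Proposal X: {A, B}: M1→A 5·11=55, M2→B 8·15=120, M3→A 2·12=24, M4→A 2·21=42, M5→A 7·22=154. Service 395; fixed 179; total 574.
Proposal Y: {B, C}: M1→C 2·11=22, M2→B 8·15=120, M3→C 2·12=24, M4→B 2·21=42, M5→B 9·22=198. Service 406; fixed 180; total 586.
Difference: |574 − 586| = 12.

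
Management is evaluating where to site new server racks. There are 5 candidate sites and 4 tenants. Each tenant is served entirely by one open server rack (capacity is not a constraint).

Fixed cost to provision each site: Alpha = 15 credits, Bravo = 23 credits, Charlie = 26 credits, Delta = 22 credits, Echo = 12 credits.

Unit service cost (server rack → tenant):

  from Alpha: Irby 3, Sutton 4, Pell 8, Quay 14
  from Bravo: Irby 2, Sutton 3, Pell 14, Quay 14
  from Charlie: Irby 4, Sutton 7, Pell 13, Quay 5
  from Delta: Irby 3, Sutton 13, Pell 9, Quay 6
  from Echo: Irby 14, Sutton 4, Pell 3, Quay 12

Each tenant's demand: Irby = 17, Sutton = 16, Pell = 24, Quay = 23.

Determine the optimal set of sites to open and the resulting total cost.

For any fixed open set, each tenant goes to its cheapest open site; total = fixed + service.
{Bravo, Charlie, Echo}: Irby→Bravo 2·17=34, Sutton→Bravo 3·16=48, Pell→Echo 3·24=72, Quay→Charlie 5·23=115. Service 269; fixed 61; total 330.
{Alpha, Bravo, Charlie, Echo}: Irby→Bravo 2·17=34, Sutton→Bravo 3·16=48, Pell→Echo 3·24=72, Quay→Charlie 5·23=115. Service 269; fixed 76; total 345.
{Bravo, Delta, Echo}: Irby→Bravo 2·17=34, Sutton→Bravo 3·16=48, Pell→Echo 3·24=72, Quay→Delta 6·23=138. Service 292; fixed 57; total 349.
{Alpha, Bravo, Charlie, Delta, Echo}: service 269 + fixed 98 = 367
No other subset beats 330.

Open Bravo, Charlie and Echo; minimum total cost 330.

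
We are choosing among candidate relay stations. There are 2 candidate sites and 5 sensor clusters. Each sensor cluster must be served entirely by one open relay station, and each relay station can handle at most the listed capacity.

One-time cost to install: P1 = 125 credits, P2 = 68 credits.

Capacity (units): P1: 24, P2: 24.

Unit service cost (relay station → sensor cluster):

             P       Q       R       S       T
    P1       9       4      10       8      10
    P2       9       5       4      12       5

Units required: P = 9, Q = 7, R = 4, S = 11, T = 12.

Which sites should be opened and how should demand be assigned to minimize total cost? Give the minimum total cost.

Minimum total cost: 473

Open {P1, P2}: P→P1 9·9=81, Q→P2 5·7=35, R→P2 4·4=16, S→P1 8·11=88, T→P2 5·12=60.
Loads: P1 carries 20/24, P2 carries 23/24. Service 280; fixed 193; total 473.
Next best feasible plan costs 490.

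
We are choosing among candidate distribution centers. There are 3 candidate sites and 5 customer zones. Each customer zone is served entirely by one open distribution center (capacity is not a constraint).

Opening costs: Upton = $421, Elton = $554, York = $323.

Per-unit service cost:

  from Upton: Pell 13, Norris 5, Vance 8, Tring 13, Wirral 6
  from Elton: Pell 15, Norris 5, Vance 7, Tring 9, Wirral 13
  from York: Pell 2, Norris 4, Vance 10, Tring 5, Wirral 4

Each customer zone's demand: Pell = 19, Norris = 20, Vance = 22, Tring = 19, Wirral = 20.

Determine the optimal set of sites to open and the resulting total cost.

Open York only; minimum total cost 836.

For any fixed open set, each customer zone goes to its cheapest open site; total = fixed + service.
{York}: Pell→York 2·19=38, Norris→York 4·20=80, Vance→York 10·22=220, Tring→York 5·19=95, Wirral→York 4·20=80. Service 513; fixed 323; total 836.
{Upton, York}: service 469 + fixed 744 = 1213
{Upton}: service 890 + fixed 421 = 1311
{Upton, Elton, York}: service 447 + fixed 1298 = 1745
No other subset beats 836.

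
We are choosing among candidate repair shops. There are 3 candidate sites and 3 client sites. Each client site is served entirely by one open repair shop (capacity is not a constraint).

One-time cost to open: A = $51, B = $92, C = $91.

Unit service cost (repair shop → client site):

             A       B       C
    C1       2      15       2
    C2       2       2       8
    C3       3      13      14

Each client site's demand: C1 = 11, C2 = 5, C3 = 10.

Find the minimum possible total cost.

For any fixed open set, each client site goes to its cheapest open site; total = fixed + service.
{A}: C1→A 2·11=22, C2→A 2·5=10, C3→A 3·10=30. Service 62; fixed 51; total 113.
{A, C}: C1→A 2·11=22, C2→A 2·5=10, C3→A 3·10=30. Service 62; fixed 142; total 204.
{A, B}: C1→A 2·11=22, C2→A 2·5=10, C3→A 3·10=30. Service 62; fixed 143; total 205.
{A, B, C}: service 62 + fixed 234 = 296
No other subset beats 113.

Minimum total cost: 113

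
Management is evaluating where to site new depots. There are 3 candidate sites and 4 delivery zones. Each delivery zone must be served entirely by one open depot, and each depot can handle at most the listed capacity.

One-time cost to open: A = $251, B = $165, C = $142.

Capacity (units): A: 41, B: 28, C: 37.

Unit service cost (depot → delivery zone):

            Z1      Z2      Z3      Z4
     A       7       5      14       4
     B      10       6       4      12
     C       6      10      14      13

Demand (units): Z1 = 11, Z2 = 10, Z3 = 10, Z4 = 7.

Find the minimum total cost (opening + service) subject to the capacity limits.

Open {A}: Z1→A 7·11=77, Z2→A 5·10=50, Z3→A 14·10=140, Z4→A 4·7=28.
Loads: A carries 38/41. Service 295; fixed 251; total 546.
Next best feasible plan costs 557.

Minimum total cost: 546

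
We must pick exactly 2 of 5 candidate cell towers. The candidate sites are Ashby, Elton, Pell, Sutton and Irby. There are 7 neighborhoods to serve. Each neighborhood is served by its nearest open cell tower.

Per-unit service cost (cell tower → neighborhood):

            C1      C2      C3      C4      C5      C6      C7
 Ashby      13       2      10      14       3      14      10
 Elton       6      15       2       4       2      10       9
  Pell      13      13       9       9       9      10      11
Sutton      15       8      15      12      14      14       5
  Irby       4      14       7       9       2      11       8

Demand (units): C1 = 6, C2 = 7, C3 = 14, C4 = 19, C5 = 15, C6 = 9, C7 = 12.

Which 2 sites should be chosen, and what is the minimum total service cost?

With exactly 2 open, each neighborhood uses its cheapest among the chosen.
{Elton, Sutton}: C1→Elton 6·6=36, C2→Sutton 8·7=56, C3→Elton 2·14=28, C4→Elton 4·19=76, C5→Elton 2·15=30, C6→Elton 10·9=90, C7→Sutton 5·12=60. Service cost 376.
{Ashby, Elton}: service cost 382
{Elton, Irby}: service cost 442
Among all 10 size-2 choices, {Elton, Sutton} is lowest.

Choose Elton and Sutton; total service cost 376.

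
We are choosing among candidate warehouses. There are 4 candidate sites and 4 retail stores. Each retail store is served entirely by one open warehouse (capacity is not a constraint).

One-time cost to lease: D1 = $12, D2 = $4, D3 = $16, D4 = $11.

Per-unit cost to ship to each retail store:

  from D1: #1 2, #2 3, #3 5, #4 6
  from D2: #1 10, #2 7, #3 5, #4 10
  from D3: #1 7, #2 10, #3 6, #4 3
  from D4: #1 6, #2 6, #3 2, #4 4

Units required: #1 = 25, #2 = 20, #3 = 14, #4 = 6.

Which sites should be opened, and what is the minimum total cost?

Open D1 and D4; minimum total cost 185.

For any fixed open set, each retail store goes to its cheapest open site; total = fixed + service.
{D1, D4}: #1→D1 2·25=50, #2→D1 3·20=60, #3→D4 2·14=28, #4→D4 4·6=24. Service 162; fixed 23; total 185.
{D1, D2, D4}: #1→D1 2·25=50, #2→D1 3·20=60, #3→D4 2·14=28, #4→D4 4·6=24. Service 162; fixed 27; total 189.
{D1, D3, D4}: #1→D1 2·25=50, #2→D1 3·20=60, #3→D4 2·14=28, #4→D3 3·6=18. Service 156; fixed 39; total 195.
{D1, D2, D3, D4}: #1→D1 2·25=50, #2→D1 3·20=60, #3→D4 2·14=28, #4→D3 3·6=18. Service 156; fixed 43; total 199.
No other subset beats 185.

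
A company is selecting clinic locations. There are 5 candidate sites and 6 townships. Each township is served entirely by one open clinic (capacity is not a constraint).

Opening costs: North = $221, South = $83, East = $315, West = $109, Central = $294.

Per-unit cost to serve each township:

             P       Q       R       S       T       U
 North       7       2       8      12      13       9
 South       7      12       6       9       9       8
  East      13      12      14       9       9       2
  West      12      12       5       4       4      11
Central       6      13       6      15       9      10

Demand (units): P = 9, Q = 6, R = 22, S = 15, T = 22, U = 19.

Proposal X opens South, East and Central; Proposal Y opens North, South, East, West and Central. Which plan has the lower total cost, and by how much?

Proposal X is cheaper by 63.

Proposal X: {South, East, Central}: P→Central 6·9=54, Q→South 12·6=72, R→South 6·22=132, S→South 9·15=135, T→South 9·22=198, U→East 2·19=38. Service 629; fixed 692; total 1321.
Proposal Y: {North, South, East, West, Central}: P→Central 6·9=54, Q→North 2·6=12, R→West 5·22=110, S→West 4·15=60, T→West 4·22=88, U→East 2·19=38. Service 362; fixed 1022; total 1384.
Difference: |1321 − 1384| = 63.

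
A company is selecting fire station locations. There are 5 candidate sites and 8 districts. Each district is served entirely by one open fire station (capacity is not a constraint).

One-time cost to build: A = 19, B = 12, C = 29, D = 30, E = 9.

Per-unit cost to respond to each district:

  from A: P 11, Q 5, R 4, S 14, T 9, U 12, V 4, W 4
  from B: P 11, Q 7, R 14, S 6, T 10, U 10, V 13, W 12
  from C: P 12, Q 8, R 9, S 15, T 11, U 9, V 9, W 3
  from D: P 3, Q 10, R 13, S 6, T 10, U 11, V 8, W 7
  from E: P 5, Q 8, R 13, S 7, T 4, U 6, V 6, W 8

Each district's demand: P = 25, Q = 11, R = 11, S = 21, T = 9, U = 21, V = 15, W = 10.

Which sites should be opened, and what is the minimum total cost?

For any fixed open set, each district goes to its cheapest open site; total = fixed + service.
{A, D, E}: P→D 3·25=75, Q→A 5·11=55, R→A 4·11=44, S→D 6·21=126, T→E 4·9=36, U→E 6·21=126, V→A 4·15=60, W→A 4·10=40. Service 562; fixed 58; total 620.
{A, B, D, E}: P→D 3·25=75, Q→A 5·11=55, R→A 4·11=44, S→B 6·21=126, T→E 4·9=36, U→E 6·21=126, V→A 4·15=60, W→A 4·10=40. Service 562; fixed 70; total 632.
{A, C, D, E}: service 552 + fixed 87 = 639
{A, B, C, D, E}: P→D 3·25=75, Q→A 5·11=55, R→A 4·11=44, S→B 6·21=126, T→E 4·9=36, U→E 6·21=126, V→A 4·15=60, W→C 3·10=30. Service 552; fixed 99; total 651.
No other subset beats 620.

Open A, D and E; minimum total cost 620.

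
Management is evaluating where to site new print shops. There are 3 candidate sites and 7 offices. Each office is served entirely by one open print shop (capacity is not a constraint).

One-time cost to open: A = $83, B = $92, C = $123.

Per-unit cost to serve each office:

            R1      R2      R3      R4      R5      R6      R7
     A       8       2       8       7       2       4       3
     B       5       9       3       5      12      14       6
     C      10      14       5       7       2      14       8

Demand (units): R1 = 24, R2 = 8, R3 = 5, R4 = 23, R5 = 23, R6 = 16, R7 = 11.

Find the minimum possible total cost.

Minimum total cost: 584

For any fixed open set, each office goes to its cheapest open site; total = fixed + service.
{A, B}: R1→B 5·24=120, R2→A 2·8=16, R3→B 3·5=15, R4→B 5·23=115, R5→A 2·23=46, R6→A 4·16=64, R7→A 3·11=33. Service 409; fixed 175; total 584.
{A}: service 552 + fixed 83 = 635
{A, B, C}: R1→B 5·24=120, R2→A 2·8=16, R3→B 3·5=15, R4→B 5·23=115, R5→A 2·23=46, R6→A 4·16=64, R7→A 3·11=33. Service 409; fixed 298; total 707.
No other subset beats 584.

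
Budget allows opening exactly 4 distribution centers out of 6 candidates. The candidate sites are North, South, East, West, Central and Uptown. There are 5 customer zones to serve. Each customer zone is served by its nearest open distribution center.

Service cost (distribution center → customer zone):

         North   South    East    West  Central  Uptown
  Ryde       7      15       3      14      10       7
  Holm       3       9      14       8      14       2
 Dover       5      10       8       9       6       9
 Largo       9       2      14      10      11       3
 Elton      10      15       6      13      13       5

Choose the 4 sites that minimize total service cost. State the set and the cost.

With exactly 4 open, each customer zone uses its cheapest among the chosen.
{North, South, East, Uptown}: Ryde→East 3, Holm→Uptown 2, Dover→North 5, Largo→South 2, Elton→Uptown 5. Service cost 17.
{North, East, West, Uptown}: service cost 18
{North, East, Central, Uptown}: service cost 18
Among all 15 size-4 choices, {North, South, East, Uptown} is lowest.

Choose North, South, East and Uptown; total service cost 17.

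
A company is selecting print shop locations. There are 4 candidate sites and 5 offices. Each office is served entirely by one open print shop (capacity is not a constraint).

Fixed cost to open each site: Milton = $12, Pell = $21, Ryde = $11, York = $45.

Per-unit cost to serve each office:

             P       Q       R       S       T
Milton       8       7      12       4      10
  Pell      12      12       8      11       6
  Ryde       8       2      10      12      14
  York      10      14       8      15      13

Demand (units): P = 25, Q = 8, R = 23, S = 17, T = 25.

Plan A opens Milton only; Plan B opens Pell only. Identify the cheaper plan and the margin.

Plan A: {Milton}: P→Milton 8·25=200, Q→Milton 7·8=56, R→Milton 12·23=276, S→Milton 4·17=68, T→Milton 10·25=250. Service 850; fixed 12; total 862.
Plan B: {Pell}: P→Pell 12·25=300, Q→Pell 12·8=96, R→Pell 8·23=184, S→Pell 11·17=187, T→Pell 6·25=150. Service 917; fixed 21; total 938.
Difference: |862 − 938| = 76.

Plan A is cheaper by 76.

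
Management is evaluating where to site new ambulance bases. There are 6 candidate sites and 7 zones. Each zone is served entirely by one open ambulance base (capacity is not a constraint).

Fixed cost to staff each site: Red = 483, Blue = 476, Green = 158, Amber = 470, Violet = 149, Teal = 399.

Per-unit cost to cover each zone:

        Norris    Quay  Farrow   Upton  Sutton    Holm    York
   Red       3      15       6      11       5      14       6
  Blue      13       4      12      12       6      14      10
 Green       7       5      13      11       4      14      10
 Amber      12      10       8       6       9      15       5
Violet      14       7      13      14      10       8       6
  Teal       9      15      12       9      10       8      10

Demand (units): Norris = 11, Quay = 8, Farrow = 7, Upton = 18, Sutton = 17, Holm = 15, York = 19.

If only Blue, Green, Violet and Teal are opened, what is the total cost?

Each zone is assigned to its cheapest site among the open ones.
{Blue, Green, Violet, Teal}: Norris→Green 7·11=77, Quay→Blue 4·8=32, Farrow→Blue 12·7=84, Upton→Teal 9·18=162, Sutton→Green 4·17=68, Holm→Violet 8·15=120, York→Violet 6·19=114. Service 657; fixed 1182; total 1839.

Total cost: 1839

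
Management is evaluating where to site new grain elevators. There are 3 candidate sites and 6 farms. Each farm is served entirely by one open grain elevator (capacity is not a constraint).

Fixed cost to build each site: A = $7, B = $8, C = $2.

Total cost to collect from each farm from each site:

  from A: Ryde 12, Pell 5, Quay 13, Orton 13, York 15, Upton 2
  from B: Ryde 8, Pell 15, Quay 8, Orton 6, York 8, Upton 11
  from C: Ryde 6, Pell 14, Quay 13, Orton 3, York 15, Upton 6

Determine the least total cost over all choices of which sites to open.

Minimum total cost: 49

For any fixed open set, each farm goes to its cheapest open site; total = fixed + service.
{A, B, C}: Ryde→C 6, Pell→A 5, Quay→B 8, Orton→C 3, York→B 8, Upton→A 2. Service 32; fixed 17; total 49.
{A, B}: service 37 + fixed 15 = 52
{A, C}: Ryde→C 6, Pell→A 5, Quay→A 13, Orton→C 3, York→A 15, Upton→A 2. Service 44; fixed 9; total 53.
{C}: Ryde→C 6, Pell→C 14, Quay→C 13, Orton→C 3, York→C 15, Upton→C 6. Service 57; fixed 2; total 59.
No other subset beats 49.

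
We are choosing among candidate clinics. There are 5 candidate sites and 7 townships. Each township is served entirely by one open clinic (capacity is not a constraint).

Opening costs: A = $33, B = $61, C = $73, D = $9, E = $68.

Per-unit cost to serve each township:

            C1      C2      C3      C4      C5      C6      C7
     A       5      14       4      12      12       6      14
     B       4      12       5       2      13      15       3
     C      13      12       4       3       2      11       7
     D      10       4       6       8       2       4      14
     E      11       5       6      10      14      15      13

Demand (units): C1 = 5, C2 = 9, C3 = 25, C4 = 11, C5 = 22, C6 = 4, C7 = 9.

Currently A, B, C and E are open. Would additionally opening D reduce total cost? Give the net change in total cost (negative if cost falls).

Yes — net change −8 (cost falls by 8).

Current service cost with {A, B, C, E}: 282.
Adding D: each township re-picks its cheapest; new service cost 265, saving 17.
Extra fixed cost: 9. Net change = 9 − 17 = -8.
(Totals: 517 → 509.)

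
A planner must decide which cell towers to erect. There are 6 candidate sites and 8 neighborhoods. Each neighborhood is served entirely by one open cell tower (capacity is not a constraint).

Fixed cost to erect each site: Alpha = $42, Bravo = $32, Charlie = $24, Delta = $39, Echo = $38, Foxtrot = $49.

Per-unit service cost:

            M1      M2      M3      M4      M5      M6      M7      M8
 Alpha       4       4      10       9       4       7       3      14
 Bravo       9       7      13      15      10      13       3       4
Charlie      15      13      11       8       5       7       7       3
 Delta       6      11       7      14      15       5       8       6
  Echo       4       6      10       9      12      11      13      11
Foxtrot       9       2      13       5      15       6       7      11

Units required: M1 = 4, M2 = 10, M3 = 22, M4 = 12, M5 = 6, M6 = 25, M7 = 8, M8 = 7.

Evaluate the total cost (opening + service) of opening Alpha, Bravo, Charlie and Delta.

Each neighborhood is assigned to its cheapest site among the open ones.
{Alpha, Bravo, Charlie, Delta}: M1→Alpha 4·4=16, M2→Alpha 4·10=40, M3→Delta 7·22=154, M4→Charlie 8·12=96, M5→Alpha 4·6=24, M6→Delta 5·25=125, M7→Alpha 3·8=24, M8→Charlie 3·7=21. Service 500; fixed 137; total 637.

Total cost: 637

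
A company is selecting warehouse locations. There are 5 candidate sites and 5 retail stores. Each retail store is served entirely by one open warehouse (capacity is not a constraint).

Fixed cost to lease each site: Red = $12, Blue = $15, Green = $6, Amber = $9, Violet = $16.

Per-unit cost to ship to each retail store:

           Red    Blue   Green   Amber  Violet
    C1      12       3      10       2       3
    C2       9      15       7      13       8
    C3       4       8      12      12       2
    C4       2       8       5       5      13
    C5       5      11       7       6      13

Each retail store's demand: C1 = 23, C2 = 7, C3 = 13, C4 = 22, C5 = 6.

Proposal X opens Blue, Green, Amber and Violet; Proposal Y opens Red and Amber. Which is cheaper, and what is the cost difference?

Proposal X: {Blue, Green, Amber, Violet}: C1→Amber 2·23=46, C2→Green 7·7=49, C3→Violet 2·13=26, C4→Green 5·22=110, C5→Amber 6·6=36. Service 267; fixed 46; total 313.
Proposal Y: {Red, Amber}: C1→Amber 2·23=46, C2→Red 9·7=63, C3→Red 4·13=52, C4→Red 2·22=44, C5→Red 5·6=30. Service 235; fixed 21; total 256.
Difference: |313 − 256| = 57.

Proposal Y is cheaper by 57.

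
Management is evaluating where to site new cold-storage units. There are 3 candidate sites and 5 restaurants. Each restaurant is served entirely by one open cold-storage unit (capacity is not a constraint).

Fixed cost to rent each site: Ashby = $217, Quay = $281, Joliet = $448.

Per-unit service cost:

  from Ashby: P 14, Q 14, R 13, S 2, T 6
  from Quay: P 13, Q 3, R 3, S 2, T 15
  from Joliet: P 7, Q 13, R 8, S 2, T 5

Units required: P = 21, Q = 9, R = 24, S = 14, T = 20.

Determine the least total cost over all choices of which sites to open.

Minimum total cost: 981

For any fixed open set, each restaurant goes to its cheapest open site; total = fixed + service.
{Quay}: P→Quay 13·21=273, Q→Quay 3·9=27, R→Quay 3·24=72, S→Quay 2·14=28, T→Quay 15·20=300. Service 700; fixed 281; total 981.
{Ashby, Quay}: P→Quay 13·21=273, Q→Quay 3·9=27, R→Quay 3·24=72, S→Ashby 2·14=28, T→Ashby 6·20=120. Service 520; fixed 498; total 1018.
{Joliet}: service 584 + fixed 448 = 1032
{Ashby, Quay, Joliet}: service 374 + fixed 946 = 1320
No other subset beats 981.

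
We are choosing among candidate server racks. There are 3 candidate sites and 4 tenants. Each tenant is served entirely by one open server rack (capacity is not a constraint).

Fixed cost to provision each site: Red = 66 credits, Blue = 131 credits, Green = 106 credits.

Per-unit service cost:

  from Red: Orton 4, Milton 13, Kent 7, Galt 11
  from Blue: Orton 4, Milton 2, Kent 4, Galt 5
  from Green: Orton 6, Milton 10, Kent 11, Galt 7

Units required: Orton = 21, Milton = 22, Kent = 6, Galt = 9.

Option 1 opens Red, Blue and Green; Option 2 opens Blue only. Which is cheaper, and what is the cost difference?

Option 2 is cheaper by 172.

Option 1: {Red, Blue, Green}: Orton→Red 4·21=84, Milton→Blue 2·22=44, Kent→Blue 4·6=24, Galt→Blue 5·9=45. Service 197; fixed 303; total 500.
Option 2: {Blue}: Orton→Blue 4·21=84, Milton→Blue 2·22=44, Kent→Blue 4·6=24, Galt→Blue 5·9=45. Service 197; fixed 131; total 328.
Difference: |500 − 328| = 172.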